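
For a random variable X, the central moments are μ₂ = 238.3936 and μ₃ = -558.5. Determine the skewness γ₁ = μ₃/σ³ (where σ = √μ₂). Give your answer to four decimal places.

-0.1517

σ = √μ₂ = √238.3936 = 15.44000
σ³ = μ₂^(3/2) = 3680.79718
γ₁ = μ₃/σ³ = -558.5 / 3680.79718 ≈ -0.1517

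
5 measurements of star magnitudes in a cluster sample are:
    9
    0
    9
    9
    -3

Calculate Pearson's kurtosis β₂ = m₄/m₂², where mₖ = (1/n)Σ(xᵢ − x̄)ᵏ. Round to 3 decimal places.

x̄ = 4.8000
Σ(xᵢ − x̄)² = 136.8000 ⇒ m₂ = 27.36000
Σ(xᵢ − x̄)⁴ = 5165.8560 ⇒ m₄ = 1033.17120
m₂² = 748.56960
β₂ = m₄/m₂² = 1033.17120 / 748.56960 ≈ 1.380

1.380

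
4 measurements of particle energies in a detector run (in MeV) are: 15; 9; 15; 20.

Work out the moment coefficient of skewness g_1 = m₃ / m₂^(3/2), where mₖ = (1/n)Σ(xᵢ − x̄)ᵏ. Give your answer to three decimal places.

x̄ = (15 + 9 + 15 + 20) / 4 = 14.7500
deviations (xᵢ − x̄): 0.2500, -5.7500, 0.2500, 5.2500
Σ(xᵢ − x̄)² = 60.7500 ⇒ m₂ = 60.7500/4 = 15.18750
Σ(xᵢ − x̄)³ = -45.3750 ⇒ m₃ = -45.3750/4 = -11.34375
m₂^(3/2) = 15.18750^(1.5) = 59.18742
g_1 = m₃ / m₂^(3/2) = -11.34375 / 59.18742 ≈ -0.192

-0.192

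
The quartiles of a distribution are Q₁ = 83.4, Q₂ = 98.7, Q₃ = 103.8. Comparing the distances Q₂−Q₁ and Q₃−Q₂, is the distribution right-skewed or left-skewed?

left-skewed

Q₂ − Q₁ = 15.3;  Q₃ − Q₂ = 5.1
Q₂ − Q₁ > Q₃ − Q₂ ⇒ the lower half is more spread out ⇒ left-skewed.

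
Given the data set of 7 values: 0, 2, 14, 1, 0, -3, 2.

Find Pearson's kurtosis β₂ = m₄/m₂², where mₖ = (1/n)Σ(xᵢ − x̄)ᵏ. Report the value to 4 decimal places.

x̄ = 2.2857
Σ(xᵢ − x̄)² = 177.4286 ⇒ m₂ = 25.34694
Σ(xᵢ − x̄)⁴ = 19668.4723 ⇒ m₄ = 2809.78176
m₂² = 642.46731
β₂ = m₄/m₂² = 2809.78176 / 642.46731 ≈ 4.3734

4.3734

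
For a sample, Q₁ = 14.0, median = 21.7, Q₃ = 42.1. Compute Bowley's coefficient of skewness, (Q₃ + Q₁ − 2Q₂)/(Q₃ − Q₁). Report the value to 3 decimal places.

0.452

numerator: Q₃ + Q₁ − 2Q₂ = 42.1 + 14.0 − 2×21.7 = 12.7000
denominator: Q₃ − Q₁ = 42.1 − 14.0 = 28.1000
Bowley skewness = 12.7000 / 28.1000 ≈ 0.452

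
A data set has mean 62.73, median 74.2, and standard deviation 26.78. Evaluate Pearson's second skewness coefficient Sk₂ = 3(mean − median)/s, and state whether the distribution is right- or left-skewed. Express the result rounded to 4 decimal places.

-1.2849, left-skewed

Sk₂ = 3(62.73 − 74.2) / 26.78 = 3 × -11.4700 / 26.78
    = -34.4100 / 26.78 ≈ -1.2849
Sk₂ < 0 ⇒ mean < median ⇒ left-skewed (negative skew).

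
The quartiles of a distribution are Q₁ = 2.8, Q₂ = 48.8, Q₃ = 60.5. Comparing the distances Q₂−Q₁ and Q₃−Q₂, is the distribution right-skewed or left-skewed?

left-skewed

Q₂ − Q₁ = 46.0;  Q₃ − Q₂ = 11.7
Q₂ − Q₁ > Q₃ − Q₂ ⇒ the lower half is more spread out ⇒ left-skewed.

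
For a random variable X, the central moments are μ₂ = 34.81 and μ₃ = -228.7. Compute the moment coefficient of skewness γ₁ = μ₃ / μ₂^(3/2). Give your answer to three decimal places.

-1.114

σ = √μ₂ = √34.81 = 5.90000
σ³ = μ₂^(3/2) = 205.37900
γ₁ = μ₃/σ³ = -228.7 / 205.37900 ≈ -1.114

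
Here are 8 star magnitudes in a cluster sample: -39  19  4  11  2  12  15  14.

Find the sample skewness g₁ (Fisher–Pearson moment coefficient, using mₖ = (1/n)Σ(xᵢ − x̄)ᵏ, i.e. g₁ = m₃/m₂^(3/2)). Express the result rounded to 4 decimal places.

-1.8766

x̄ = (-39 + 19 + 4 + 11 + 2 + 12 + 15 + 14) / 8 = 4.7500
deviations (xᵢ − x̄): -43.7500, 14.2500, -0.7500, 6.2500, -2.7500, 7.2500, 10.2500, 9.2500
Σ(xᵢ − x̄)² = 2407.5000 ⇒ m₂ = 2407.5000/8 = 300.93750
Σ(xᵢ − x̄)³ = -78374.2500 ⇒ m₃ = -78374.2500/8 = -9796.78125
m₂^(3/2) = 300.93750^(1.5) = 5220.52841
g₁ = m₃ / m₂^(3/2) = -9796.78125 / 5220.52841 ≈ -1.8766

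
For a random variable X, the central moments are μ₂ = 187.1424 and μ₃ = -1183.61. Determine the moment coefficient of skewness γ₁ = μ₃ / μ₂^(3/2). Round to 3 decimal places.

σ = √μ₂ = √187.1424 = 13.68000
σ³ = μ₂^(3/2) = 2560.10803
γ₁ = μ₃/σ³ = -1183.61 / 2560.10803 ≈ -0.462

-0.462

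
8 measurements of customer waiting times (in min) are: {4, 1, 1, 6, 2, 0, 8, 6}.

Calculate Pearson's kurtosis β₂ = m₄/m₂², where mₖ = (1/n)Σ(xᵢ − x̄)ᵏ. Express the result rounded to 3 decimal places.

1.603

x̄ = 3.5000
Σ(xᵢ − x̄)² = 60.0000 ⇒ m₂ = 7.50000
Σ(xᵢ − x̄)⁴ = 721.5000 ⇒ m₄ = 90.18750
m₂² = 56.25000
β₂ = m₄/m₂² = 90.18750 / 56.25000 ≈ 1.603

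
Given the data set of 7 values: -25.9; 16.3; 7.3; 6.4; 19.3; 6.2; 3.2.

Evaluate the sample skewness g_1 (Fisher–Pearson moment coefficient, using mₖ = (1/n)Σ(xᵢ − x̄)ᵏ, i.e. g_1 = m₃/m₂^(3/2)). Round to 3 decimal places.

x̄ = (-25.9 + 16.3 + 7.3 + 6.4 + 19.3 + 6.2 + 3.2) / 7 = 4.6857
deviations (xᵢ − x̄): -30.5857, 11.6143, 2.6143, 1.7143, 14.6143, 1.5143, -1.4857
Σ(xᵢ − x̄)² = 1298.2286 ⇒ m₂ = 1298.2286/7 = 185.46122
Σ(xᵢ − x̄)³ = -23901.4566 ⇒ m₃ = -23901.4566/7 = -3414.49380
m₂^(3/2) = 185.46122^(1.5) = 2525.68790
g_1 = m₃ / m₂^(3/2) = -3414.49380 / 2525.68790 ≈ -1.352

-1.352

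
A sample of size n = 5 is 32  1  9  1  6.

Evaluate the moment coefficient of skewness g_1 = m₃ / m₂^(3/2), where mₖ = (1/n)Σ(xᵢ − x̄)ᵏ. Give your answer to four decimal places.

1.2479

x̄ = (32 + 1 + 9 + 1 + 6) / 5 = 9.8000
deviations (xᵢ − x̄): 22.2000, -8.8000, -0.8000, -8.8000, -3.8000
Σ(xᵢ − x̄)² = 662.8000 ⇒ m₂ = 662.8000/5 = 132.56000
Σ(xᵢ − x̄)³ = 9522.7200 ⇒ m₃ = 9522.7200/5 = 1904.54400
m₂^(3/2) = 132.56000^(1.5) = 1526.22563
g_1 = m₃ / m₂^(3/2) = 1904.54400 / 1526.22563 ≈ 1.2479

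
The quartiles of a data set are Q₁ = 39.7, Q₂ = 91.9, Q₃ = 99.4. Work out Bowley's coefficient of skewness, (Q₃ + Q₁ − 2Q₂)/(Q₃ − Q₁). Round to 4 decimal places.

numerator: Q₃ + Q₁ − 2Q₂ = 99.4 + 39.7 − 2×91.9 = -44.7000
denominator: Q₃ − Q₁ = 99.4 − 39.7 = 59.7000
Bowley skewness = -44.7000 / 59.7000 ≈ -0.7487

-0.7487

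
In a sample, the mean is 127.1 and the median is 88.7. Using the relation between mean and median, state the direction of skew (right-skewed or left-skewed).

mean − median = 127.1 − 88.7 = 38.4
mean > median ⇒ the longer tail is on the right ⇒ right-skewed (positively skewed).

right-skewed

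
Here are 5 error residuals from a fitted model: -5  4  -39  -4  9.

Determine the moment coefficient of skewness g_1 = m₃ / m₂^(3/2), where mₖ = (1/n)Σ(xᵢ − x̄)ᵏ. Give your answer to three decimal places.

-1.148

x̄ = (-5 + 4 - 39 - 4 + 9) / 5 = -7.0000
deviations (xᵢ − x̄): 2.0000, 11.0000, -32.0000, 3.0000, 16.0000
Σ(xᵢ − x̄)² = 1414.0000 ⇒ m₂ = 1414.0000/5 = 282.80000
Σ(xᵢ − x̄)³ = -27306.0000 ⇒ m₃ = -27306.0000/5 = -5461.20000
m₂^(3/2) = 282.80000^(1.5) = 4755.75100
g_1 = m₃ / m₂^(3/2) = -5461.20000 / 4755.75100 ≈ -1.148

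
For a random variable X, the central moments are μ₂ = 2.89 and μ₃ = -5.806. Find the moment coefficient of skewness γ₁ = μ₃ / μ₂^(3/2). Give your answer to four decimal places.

σ = √μ₂ = √2.89 = 1.70000
σ³ = μ₂^(3/2) = 4.91300
γ₁ = μ₃/σ³ = -5.806 / 4.91300 ≈ -1.1818

-1.1818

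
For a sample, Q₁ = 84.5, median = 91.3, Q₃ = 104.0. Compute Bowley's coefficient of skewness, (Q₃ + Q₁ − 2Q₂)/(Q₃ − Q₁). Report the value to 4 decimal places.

0.3026

numerator: Q₃ + Q₁ − 2Q₂ = 104.0 + 84.5 − 2×91.3 = 5.9000
denominator: Q₃ − Q₁ = 104.0 − 84.5 = 19.5000
Bowley skewness = 5.9000 / 19.5000 ≈ 0.3026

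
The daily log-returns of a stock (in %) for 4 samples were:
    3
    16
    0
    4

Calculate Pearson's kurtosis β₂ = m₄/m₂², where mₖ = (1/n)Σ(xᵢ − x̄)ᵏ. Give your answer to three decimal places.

2.205

x̄ = 5.7500
Σ(xᵢ − x̄)² = 148.7500 ⇒ m₂ = 37.18750
Σ(xᵢ − x̄)⁴ = 12197.8281 ⇒ m₄ = 3049.45703
m₂² = 1382.91016
β₂ = m₄/m₂² = 3049.45703 / 1382.91016 ≈ 2.205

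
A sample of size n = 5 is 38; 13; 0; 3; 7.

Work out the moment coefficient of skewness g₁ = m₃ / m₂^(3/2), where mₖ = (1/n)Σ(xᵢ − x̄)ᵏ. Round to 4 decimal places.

x̄ = (38 + 13 + 0 + 3 + 7) / 5 = 12.2000
deviations (xᵢ − x̄): 25.8000, 0.8000, -12.2000, -9.2000, -5.2000
Σ(xᵢ − x̄)² = 926.8000 ⇒ m₂ = 926.8000/5 = 185.36000
Σ(xᵢ − x̄)³ = 14438.8800 ⇒ m₃ = 14438.8800/5 = 2887.77600
m₂^(3/2) = 185.36000^(1.5) = 2523.62041
g₁ = m₃ / m₂^(3/2) = 2887.77600 / 2523.62041 ≈ 1.1443

1.1443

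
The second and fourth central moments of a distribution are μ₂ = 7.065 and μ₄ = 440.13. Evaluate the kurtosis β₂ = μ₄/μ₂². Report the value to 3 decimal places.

μ₂² = 7.065² = 49.91423
μ₄/μ₂² = 440.13 / 49.91423 = 8.81773
β₂ ≈ 8.818

8.818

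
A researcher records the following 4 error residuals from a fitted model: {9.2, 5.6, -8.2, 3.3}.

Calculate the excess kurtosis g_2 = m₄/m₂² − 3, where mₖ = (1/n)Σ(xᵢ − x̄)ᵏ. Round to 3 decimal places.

x̄ = 2.4750
Σ(xᵢ − x̄)² = 169.6275 ⇒ m₂ = 42.40687
Σ(xᵢ − x̄)⁴ = 15127.0723 ⇒ m₄ = 3781.76808
m₂² = 1798.34305
g_2 = m₄/m₂² − 3 = 2.10292 − 3 ≈ -0.897

-0.897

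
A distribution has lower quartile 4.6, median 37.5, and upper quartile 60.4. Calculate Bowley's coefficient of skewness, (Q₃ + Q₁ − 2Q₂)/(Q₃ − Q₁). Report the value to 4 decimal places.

-0.1792

numerator: Q₃ + Q₁ − 2Q₂ = 60.4 + 4.6 − 2×37.5 = -10.0000
denominator: Q₃ − Q₁ = 60.4 − 4.6 = 55.8000
Bowley skewness = -10.0000 / 55.8000 ≈ -0.1792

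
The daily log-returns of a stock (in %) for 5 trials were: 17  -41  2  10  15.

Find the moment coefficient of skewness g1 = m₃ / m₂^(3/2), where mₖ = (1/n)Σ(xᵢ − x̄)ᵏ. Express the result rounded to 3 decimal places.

x̄ = (17 - 41 + 2 + 10 + 15) / 5 = 0.6000
deviations (xᵢ − x̄): 16.4000, -41.6000, 1.4000, 9.4000, 14.4000
Σ(xᵢ − x̄)² = 2297.2000 ⇒ m₂ = 2297.2000/5 = 459.44000
Σ(xᵢ − x̄)³ = -63761.0400 ⇒ m₃ = -63761.0400/5 = -12752.20800
m₂^(3/2) = 459.44000^(1.5) = 9847.89036
g1 = m₃ / m₂^(3/2) = -12752.20800 / 9847.89036 ≈ -1.295

-1.295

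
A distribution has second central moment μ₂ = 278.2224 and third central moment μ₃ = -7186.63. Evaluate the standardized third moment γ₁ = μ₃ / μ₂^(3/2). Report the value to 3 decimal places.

σ = √μ₂ = √278.2224 = 16.68000
σ³ = μ₂^(3/2) = 4640.74963
γ₁ = μ₃/σ³ = -7186.63 / 4640.74963 ≈ -1.549

-1.549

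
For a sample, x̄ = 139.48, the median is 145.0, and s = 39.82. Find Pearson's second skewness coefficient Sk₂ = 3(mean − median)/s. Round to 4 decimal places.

-0.4159

Sk₂ = 3(139.48 − 145.0) / 39.82 = 3 × -5.5200 / 39.82
    = -16.5600 / 39.82 ≈ -0.4159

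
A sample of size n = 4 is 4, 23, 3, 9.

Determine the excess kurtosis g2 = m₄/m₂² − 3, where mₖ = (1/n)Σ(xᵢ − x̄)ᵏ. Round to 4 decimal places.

-0.9049

x̄ = 9.7500
Σ(xᵢ − x̄)² = 254.7500 ⇒ m₂ = 63.68750
Σ(xᵢ − x̄)⁴ = 33991.5781 ⇒ m₄ = 8497.89453
m₂² = 4056.09766
g2 = m₄/m₂² − 3 = 2.09509 − 3 ≈ -0.9049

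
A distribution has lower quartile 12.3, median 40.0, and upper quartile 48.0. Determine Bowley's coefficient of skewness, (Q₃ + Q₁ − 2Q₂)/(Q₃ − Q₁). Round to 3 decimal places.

numerator: Q₃ + Q₁ − 2Q₂ = 48.0 + 12.3 − 2×40.0 = -19.7000
denominator: Q₃ − Q₁ = 48.0 − 12.3 = 35.7000
Bowley skewness = -19.7000 / 35.7000 ≈ -0.552

-0.552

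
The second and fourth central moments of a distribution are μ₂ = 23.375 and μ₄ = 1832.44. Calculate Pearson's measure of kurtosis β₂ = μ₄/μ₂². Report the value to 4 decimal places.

3.3537

μ₂² = 23.375² = 546.39063
μ₄/μ₂² = 1832.44 / 546.39063 = 3.35372
β₂ ≈ 3.3537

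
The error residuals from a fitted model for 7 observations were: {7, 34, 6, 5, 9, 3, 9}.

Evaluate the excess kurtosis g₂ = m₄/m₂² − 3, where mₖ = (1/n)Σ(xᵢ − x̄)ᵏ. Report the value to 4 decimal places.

1.8009

x̄ = 10.4286
Σ(xᵢ − x̄)² = 675.7143 ⇒ m₂ = 96.53061
Σ(xᵢ − x̄)⁴ = 313149.8017 ⇒ m₄ = 44735.68596
m₂² = 9318.15910
g₂ = m₄/m₂² − 3 = 4.80091 − 3 ≈ 1.8009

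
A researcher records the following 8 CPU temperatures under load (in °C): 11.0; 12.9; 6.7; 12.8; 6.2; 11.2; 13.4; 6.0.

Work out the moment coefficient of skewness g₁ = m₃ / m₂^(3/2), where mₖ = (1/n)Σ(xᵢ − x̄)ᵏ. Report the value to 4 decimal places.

x̄ = (11.0 + 12.9 + 6.7 + 12.8 + 6.2 + 11.2 + 13.4 + 6.0) / 8 = 10.0250
deviations (xᵢ − x̄): 0.9750, 2.8750, -3.3250, 2.7750, -3.8250, 1.1750, 3.3750, -4.0250
Σ(xᵢ − x̄)² = 71.5750 ⇒ m₂ = 71.5750/8 = 8.94688
Σ(xᵢ − x̄)³ = -71.8043 ⇒ m₃ = -71.8043/8 = -8.97553
m₂^(3/2) = 8.94688^(1.5) = 26.76129
g₁ = m₃ / m₂^(3/2) = -8.97553 / 26.76129 ≈ -0.3354

-0.3354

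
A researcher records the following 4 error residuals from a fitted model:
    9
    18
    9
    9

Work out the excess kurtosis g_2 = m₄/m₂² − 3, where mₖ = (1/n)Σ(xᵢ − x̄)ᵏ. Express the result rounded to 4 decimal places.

-0.6667

x̄ = 11.2500
Σ(xᵢ − x̄)² = 60.7500 ⇒ m₂ = 15.18750
Σ(xᵢ − x̄)⁴ = 2152.8281 ⇒ m₄ = 538.20703
m₂² = 230.66016
g_2 = m₄/m₂² − 3 = 2.33333 − 3 ≈ -0.6667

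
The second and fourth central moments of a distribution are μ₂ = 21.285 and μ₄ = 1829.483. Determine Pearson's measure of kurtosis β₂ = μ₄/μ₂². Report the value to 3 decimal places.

μ₂² = 21.285² = 453.05123
μ₄/μ₂² = 1829.483 / 453.05123 = 4.03814
β₂ ≈ 4.038

4.038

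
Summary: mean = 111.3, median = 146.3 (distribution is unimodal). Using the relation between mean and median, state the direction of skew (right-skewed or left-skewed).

left-skewed

mean − median = 111.3 − 146.3 = -35.0
mean < median ⇒ the longer tail is on the left ⇒ left-skewed (negatively skewed).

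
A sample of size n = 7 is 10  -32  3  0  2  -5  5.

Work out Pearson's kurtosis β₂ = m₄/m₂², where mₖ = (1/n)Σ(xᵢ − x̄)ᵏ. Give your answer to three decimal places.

x̄ = -2.4286
Σ(xᵢ − x̄)² = 1145.7143 ⇒ m₂ = 163.67347
Σ(xᵢ − x̄)⁴ = 792934.3324 ⇒ m₄ = 113276.33319
m₂² = 26789.00458
β₂ = m₄/m₂² = 113276.33319 / 26789.00458 ≈ 4.228

4.228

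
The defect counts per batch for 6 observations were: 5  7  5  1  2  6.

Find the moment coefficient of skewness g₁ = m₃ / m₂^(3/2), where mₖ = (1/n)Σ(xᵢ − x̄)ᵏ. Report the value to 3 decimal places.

-0.438

x̄ = (5 + 7 + 5 + 1 + 2 + 6) / 6 = 4.3333
deviations (xᵢ − x̄): 0.6667, 2.6667, 0.6667, -3.3333, -2.3333, 1.6667
Σ(xᵢ − x̄)² = 27.3333 ⇒ m₂ = 27.3333/6 = 4.55556
Σ(xᵢ − x̄)³ = -25.5556 ⇒ m₃ = -25.5556/6 = -4.25926
m₂^(3/2) = 4.55556^(1.5) = 9.72326
g₁ = m₃ / m₂^(3/2) = -4.25926 / 9.72326 ≈ -0.438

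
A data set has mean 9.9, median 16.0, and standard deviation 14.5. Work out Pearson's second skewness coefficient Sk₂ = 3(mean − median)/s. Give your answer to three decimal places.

-1.262

Sk₂ = 3(9.9 − 16.0) / 14.5 = 3 × -6.1000 / 14.5
    = -18.3000 / 14.5 ≈ -1.262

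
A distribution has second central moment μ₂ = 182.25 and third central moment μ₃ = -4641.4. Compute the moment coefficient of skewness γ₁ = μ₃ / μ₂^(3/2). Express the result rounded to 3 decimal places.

-1.886

σ = √μ₂ = √182.25 = 13.50000
σ³ = μ₂^(3/2) = 2460.37500
γ₁ = μ₃/σ³ = -4641.4 / 2460.37500 ≈ -1.886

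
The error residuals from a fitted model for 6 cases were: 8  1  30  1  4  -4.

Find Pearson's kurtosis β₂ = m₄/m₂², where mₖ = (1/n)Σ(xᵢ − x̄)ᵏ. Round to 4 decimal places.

3.4942

x̄ = 6.6667
Σ(xᵢ − x̄)² = 731.3333 ⇒ m₂ = 121.88889
Σ(xᵢ − x̄)⁴ = 311481.1111 ⇒ m₄ = 51913.51852
m₂² = 14856.90123
β₂ = m₄/m₂² = 51913.51852 / 14856.90123 ≈ 3.4942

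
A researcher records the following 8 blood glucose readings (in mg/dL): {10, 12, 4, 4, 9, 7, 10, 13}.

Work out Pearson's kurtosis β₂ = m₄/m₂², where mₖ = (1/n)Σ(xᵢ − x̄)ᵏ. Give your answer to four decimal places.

1.7873

x̄ = 8.6250
Σ(xᵢ − x̄)² = 79.8750 ⇒ m₂ = 9.98438
Σ(xᵢ − x̄)⁴ = 1425.3691 ⇒ m₄ = 178.17114
m₂² = 99.68774
β₂ = m₄/m₂² = 178.17114 / 99.68774 ≈ 1.7873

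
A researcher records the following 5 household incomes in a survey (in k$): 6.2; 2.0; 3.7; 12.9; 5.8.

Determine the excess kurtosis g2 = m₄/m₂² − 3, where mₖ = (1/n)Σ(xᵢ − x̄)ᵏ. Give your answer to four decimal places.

-0.4354

x̄ = 6.1200
Σ(xᵢ − x̄)² = 68.9080 ⇒ m₂ = 13.78160
Σ(xᵢ − x̄)⁴ = 2435.5320 ⇒ m₄ = 487.10640
m₂² = 189.93250
g2 = m₄/m₂² − 3 = 2.56463 − 3 ≈ -0.4354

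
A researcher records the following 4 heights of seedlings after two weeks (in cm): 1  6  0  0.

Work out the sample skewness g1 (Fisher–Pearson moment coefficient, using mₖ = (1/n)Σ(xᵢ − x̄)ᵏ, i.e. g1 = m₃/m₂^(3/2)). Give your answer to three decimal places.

x̄ = (1 + 6 + 0 + 0) / 4 = 1.7500
deviations (xᵢ − x̄): -0.7500, 4.2500, -1.7500, -1.7500
Σ(xᵢ − x̄)² = 24.7500 ⇒ m₂ = 24.7500/4 = 6.18750
Σ(xᵢ − x̄)³ = 65.6250 ⇒ m₃ = 65.6250/4 = 16.40625
m₂^(3/2) = 6.18750^(1.5) = 15.39121
g1 = m₃ / m₂^(3/2) = 16.40625 / 15.39121 ≈ 1.066

1.066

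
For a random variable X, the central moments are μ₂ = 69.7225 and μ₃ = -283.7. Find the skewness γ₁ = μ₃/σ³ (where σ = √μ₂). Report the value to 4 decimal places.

σ = √μ₂ = √69.7225 = 8.35000
σ³ = μ₂^(3/2) = 582.18288
γ₁ = μ₃/σ³ = -283.7 / 582.18288 ≈ -0.4873

-0.4873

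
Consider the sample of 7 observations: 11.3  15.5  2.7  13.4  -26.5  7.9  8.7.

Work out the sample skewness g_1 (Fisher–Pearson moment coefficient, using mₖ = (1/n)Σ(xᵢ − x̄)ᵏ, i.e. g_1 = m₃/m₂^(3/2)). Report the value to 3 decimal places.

x̄ = (11.3 + 15.5 + 2.7 + 13.4 - 26.5 + 7.9 + 8.7) / 7 = 4.7143
deviations (xᵢ − x̄): 6.5857, 10.7857, -2.0143, 8.6857, -31.2143, 3.1857, 3.9857
Σ(xᵢ − x̄)² = 1239.5686 ⇒ m₂ = 1239.5686/7 = 177.08122
Σ(xᵢ − x̄)³ = -28129.9734 ⇒ m₃ = -28129.9734/7 = -4018.56763
m₂^(3/2) = 177.08122^(1.5) = 2356.45296
g_1 = m₃ / m₂^(3/2) = -4018.56763 / 2356.45296 ≈ -1.705

-1.705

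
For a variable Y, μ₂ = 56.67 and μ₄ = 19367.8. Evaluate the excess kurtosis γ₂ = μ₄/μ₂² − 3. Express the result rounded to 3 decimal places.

3.031

μ₂² = 56.67² = 3211.48890
μ₄/μ₂² = 19367.8 / 3211.48890 = 6.03079
γ₂ = 6.03079 − 3 ≈ 3.031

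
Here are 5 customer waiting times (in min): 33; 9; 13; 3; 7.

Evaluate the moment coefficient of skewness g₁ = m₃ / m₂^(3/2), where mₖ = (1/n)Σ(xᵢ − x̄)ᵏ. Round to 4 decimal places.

x̄ = (33 + 9 + 13 + 3 + 7) / 5 = 13.0000
deviations (xᵢ − x̄): 20.0000, -4.0000, 0.0000, -10.0000, -6.0000
Σ(xᵢ − x̄)² = 552.0000 ⇒ m₂ = 552.0000/5 = 110.40000
Σ(xᵢ − x̄)³ = 6720.0000 ⇒ m₃ = 6720.0000/5 = 1344.00000
m₂^(3/2) = 110.40000^(1.5) = 1159.98830
g₁ = m₃ / m₂^(3/2) = 1344.00000 / 1159.98830 ≈ 1.1586

1.1586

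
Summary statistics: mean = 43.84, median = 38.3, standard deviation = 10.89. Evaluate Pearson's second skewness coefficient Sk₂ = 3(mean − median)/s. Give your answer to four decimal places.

1.5262

Sk₂ = 3(43.84 − 38.3) / 10.89 = 3 × 5.5400 / 10.89
    = 16.6200 / 10.89 ≈ 1.5262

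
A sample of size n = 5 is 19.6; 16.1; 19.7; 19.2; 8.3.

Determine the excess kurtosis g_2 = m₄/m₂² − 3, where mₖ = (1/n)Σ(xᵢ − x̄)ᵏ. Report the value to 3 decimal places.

-0.243

x̄ = 16.5800
Σ(xᵢ − x̄)² = 94.5080 ⇒ m₂ = 18.90160
Σ(xᵢ − x̄)⁴ = 4925.3675 ⇒ m₄ = 985.07350
m₂² = 357.27048
g_2 = m₄/m₂² − 3 = 2.75722 − 3 ≈ -0.243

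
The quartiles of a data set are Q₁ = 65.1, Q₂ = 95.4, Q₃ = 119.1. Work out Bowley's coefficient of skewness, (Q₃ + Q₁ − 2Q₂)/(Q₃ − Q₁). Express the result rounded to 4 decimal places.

-0.1222

numerator: Q₃ + Q₁ − 2Q₂ = 119.1 + 65.1 − 2×95.4 = -6.6000
denominator: Q₃ − Q₁ = 119.1 − 65.1 = 54.0000
Bowley skewness = -6.6000 / 54.0000 ≈ -0.1222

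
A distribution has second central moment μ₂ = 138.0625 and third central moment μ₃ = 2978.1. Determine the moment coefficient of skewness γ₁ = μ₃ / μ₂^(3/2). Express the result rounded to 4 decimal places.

1.8358

σ = √μ₂ = √138.0625 = 11.75000
σ³ = μ₂^(3/2) = 1622.23438
γ₁ = μ₃/σ³ = 2978.1 / 1622.23438 ≈ 1.8358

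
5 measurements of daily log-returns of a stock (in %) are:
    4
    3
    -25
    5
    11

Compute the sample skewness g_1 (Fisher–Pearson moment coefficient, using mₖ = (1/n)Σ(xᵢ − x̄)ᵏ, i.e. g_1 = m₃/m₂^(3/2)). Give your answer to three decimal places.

x̄ = (4 + 3 - 25 + 5 + 11) / 5 = -0.4000
deviations (xᵢ − x̄): 4.4000, 3.4000, -24.6000, 5.4000, 11.4000
Σ(xᵢ − x̄)² = 795.2000 ⇒ m₂ = 795.2000/5 = 159.04000
Σ(xᵢ − x̄)³ = -13123.4400 ⇒ m₃ = -13123.4400/5 = -2624.68800
m₂^(3/2) = 159.04000^(1.5) = 2005.67033
g_1 = m₃ / m₂^(3/2) = -2624.68800 / 2005.67033 ≈ -1.309

-1.309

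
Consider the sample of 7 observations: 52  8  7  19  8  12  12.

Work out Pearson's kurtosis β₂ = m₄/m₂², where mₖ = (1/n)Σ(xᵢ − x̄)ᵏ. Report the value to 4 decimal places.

4.5645

x̄ = 16.8571
Σ(xᵢ − x̄)² = 1540.8571 ⇒ m₂ = 220.12245
Σ(xᵢ − x̄)⁴ = 1548158.8280 ⇒ m₄ = 221165.54686
m₂² = 48453.89254
β₂ = m₄/m₂² = 221165.54686 / 48453.89254 ≈ 4.5645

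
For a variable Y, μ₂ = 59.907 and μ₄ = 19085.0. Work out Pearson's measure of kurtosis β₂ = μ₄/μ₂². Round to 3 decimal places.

μ₂² = 59.907² = 3588.84865
μ₄/μ₂² = 19085.0 / 3588.84865 = 5.31786
β₂ ≈ 5.318

5.318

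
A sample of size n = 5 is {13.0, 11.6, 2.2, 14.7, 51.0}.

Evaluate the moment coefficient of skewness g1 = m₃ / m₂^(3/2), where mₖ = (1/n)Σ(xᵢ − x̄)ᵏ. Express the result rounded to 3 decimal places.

1.238

x̄ = (13.0 + 11.6 + 2.2 + 14.7 + 51.0) / 5 = 18.5000
deviations (xᵢ − x̄): -5.5000, -6.9000, -16.3000, -3.8000, 32.5000
Σ(xᵢ − x̄)² = 1414.2400 ⇒ m₂ = 1414.2400/5 = 282.84800
Σ(xᵢ − x̄)³ = 29447.6220 ⇒ m₃ = 29447.6220/5 = 5889.52440
m₂^(3/2) = 282.84800^(1.5) = 4756.96185
g1 = m₃ / m₂^(3/2) = 5889.52440 / 4756.96185 ≈ 1.238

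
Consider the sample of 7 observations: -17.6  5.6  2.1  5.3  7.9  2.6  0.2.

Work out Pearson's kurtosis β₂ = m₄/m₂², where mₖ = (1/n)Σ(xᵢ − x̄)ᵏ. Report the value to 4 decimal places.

4.3791

x̄ = 0.8714
Σ(xᵢ − x̄)² = 437.5143 ⇒ m₂ = 62.50204
Σ(xᵢ − x̄)⁴ = 119749.5552 ⇒ m₄ = 17107.07932
m₂² = 3906.50511
β₂ = m₄/m₂² = 17107.07932 / 3906.50511 ≈ 4.3791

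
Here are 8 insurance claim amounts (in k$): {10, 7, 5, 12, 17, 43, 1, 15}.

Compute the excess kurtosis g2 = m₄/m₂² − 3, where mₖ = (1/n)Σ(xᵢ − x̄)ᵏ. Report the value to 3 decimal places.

x̄ = 13.7500
Σ(xᵢ − x̄)² = 1169.5000 ⇒ m₂ = 146.18750
Σ(xᵢ − x̄)⁴ = 766672.6563 ⇒ m₄ = 95834.08203
m₂² = 21370.78516
g2 = m₄/m₂² − 3 = 4.48435 − 3 ≈ 1.484

1.484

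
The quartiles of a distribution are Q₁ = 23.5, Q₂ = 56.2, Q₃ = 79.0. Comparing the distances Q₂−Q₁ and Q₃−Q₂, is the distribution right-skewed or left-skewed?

left-skewed

Q₂ − Q₁ = 32.7;  Q₃ − Q₂ = 22.8
Q₂ − Q₁ > Q₃ − Q₂ ⇒ the lower half is more spread out ⇒ left-skewed.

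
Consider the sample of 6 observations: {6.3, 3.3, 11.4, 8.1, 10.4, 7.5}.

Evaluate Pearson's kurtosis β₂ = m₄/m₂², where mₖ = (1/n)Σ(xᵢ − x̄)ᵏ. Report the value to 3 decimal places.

x̄ = 7.8333
Σ(xᵢ − x̄)² = 42.3933 ⇒ m₂ = 7.06556
Σ(xᵢ − x̄)⁴ = 633.1188 ⇒ m₄ = 105.51980
m₂² = 49.92208
β₂ = m₄/m₂² = 105.51980 / 49.92208 ≈ 2.114

2.114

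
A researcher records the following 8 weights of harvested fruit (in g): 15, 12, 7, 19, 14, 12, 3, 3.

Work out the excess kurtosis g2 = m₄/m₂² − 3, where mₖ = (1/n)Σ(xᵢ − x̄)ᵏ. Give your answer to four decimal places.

x̄ = 10.6250
Σ(xᵢ − x̄)² = 233.8750 ⇒ m₂ = 29.23438
Σ(xᵢ − x̄)⁴ = 12356.3066 ⇒ m₄ = 1544.53833
m₂² = 854.64868
g2 = m₄/m₂² − 3 = 1.80722 − 3 ≈ -1.1928

-1.1928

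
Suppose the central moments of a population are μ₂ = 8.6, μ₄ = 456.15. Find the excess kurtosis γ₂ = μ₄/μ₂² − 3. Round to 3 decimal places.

μ₂² = 8.6² = 73.96000
μ₄/μ₂² = 456.15 / 73.96000 = 6.16752
γ₂ = 6.16752 − 3 ≈ 3.168

3.168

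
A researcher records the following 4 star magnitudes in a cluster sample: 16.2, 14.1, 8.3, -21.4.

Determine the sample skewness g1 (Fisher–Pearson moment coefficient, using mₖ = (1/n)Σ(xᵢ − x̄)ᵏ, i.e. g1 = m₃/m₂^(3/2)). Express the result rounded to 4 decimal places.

x̄ = (16.2 + 14.1 + 8.3 - 21.4) / 4 = 4.3000
deviations (xᵢ − x̄): 11.9000, 9.8000, 4.0000, -25.7000
Σ(xᵢ − x̄)² = 914.1400 ⇒ m₂ = 914.1400/4 = 228.53500
Σ(xᵢ − x̄)³ = -14284.2420 ⇒ m₃ = -14284.2420/4 = -3571.06050
m₂^(3/2) = 228.53500^(1.5) = 3454.84909
g1 = m₃ / m₂^(3/2) = -3571.06050 / 3454.84909 ≈ -1.0336

-1.0336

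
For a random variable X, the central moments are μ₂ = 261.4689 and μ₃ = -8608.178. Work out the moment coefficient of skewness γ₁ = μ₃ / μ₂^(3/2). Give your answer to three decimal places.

-2.036

σ = √μ₂ = √261.4689 = 16.17000
σ³ = μ₂^(3/2) = 4227.95211
γ₁ = μ₃/σ³ = -8608.178 / 4227.95211 ≈ -2.036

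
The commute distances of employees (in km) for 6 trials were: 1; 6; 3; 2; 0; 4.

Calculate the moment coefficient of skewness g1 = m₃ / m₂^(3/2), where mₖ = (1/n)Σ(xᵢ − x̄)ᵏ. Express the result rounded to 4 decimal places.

0.3381

x̄ = (1 + 6 + 3 + 2 + 0 + 4) / 6 = 2.6667
deviations (xᵢ − x̄): -1.6667, 3.3333, 0.3333, -0.6667, -2.6667, 1.3333
Σ(xᵢ − x̄)² = 23.3333 ⇒ m₂ = 23.3333/6 = 3.88889
Σ(xᵢ − x̄)³ = 15.5556 ⇒ m₃ = 15.5556/6 = 2.59259
m₂^(3/2) = 3.88889^(1.5) = 7.66899
g1 = m₃ / m₂^(3/2) = 2.59259 / 7.66899 ≈ 0.3381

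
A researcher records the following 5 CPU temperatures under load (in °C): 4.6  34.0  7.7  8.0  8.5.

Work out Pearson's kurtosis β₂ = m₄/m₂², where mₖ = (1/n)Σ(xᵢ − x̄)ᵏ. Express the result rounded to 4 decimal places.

3.1758

x̄ = 12.5600
Σ(xᵢ − x̄)² = 583.9320 ⇒ m₂ = 116.78640
Σ(xᵢ − x̄)⁴ = 216576.4793 ⇒ m₄ = 43315.29585
m₂² = 13639.06322
β₂ = m₄/m₂² = 43315.29585 / 13639.06322 ≈ 3.1758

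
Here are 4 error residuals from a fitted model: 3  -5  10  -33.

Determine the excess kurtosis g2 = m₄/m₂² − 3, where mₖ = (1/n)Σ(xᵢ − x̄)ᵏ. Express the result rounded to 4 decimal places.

x̄ = -6.2500
Σ(xᵢ − x̄)² = 1066.7500 ⇒ m₂ = 266.68750
Σ(xᵢ − x̄)⁴ = 589082.0781 ⇒ m₄ = 147270.51953
m₂² = 71122.22266
g2 = m₄/m₂² − 3 = 2.07067 − 3 ≈ -0.9293

-0.9293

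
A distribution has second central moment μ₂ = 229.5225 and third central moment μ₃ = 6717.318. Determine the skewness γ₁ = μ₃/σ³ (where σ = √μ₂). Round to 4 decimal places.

1.9318

σ = √μ₂ = √229.5225 = 15.15000
σ³ = μ₂^(3/2) = 3477.26588
γ₁ = μ₃/σ³ = 6717.318 / 3477.26588 ≈ 1.9318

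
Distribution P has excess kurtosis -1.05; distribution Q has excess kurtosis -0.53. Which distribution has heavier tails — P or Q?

Higher excess kurtosis ⇒ heavier tails relative to the normal distribution.
-1.05 vs -0.53: the larger is -0.53, so Q has heavier tails.

Q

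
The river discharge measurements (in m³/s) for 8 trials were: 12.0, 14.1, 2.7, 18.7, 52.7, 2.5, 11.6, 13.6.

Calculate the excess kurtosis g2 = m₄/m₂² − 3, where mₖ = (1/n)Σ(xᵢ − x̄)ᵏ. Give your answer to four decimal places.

x̄ = 15.9875
Σ(xᵢ − x̄)² = 1758.0488 ⇒ m₂ = 219.75609
Σ(xᵢ − x̄)⁴ = 1881573.0016 ⇒ m₄ = 235196.62520
m₂² = 48292.74074
g2 = m₄/m₂² − 3 = 4.87023 − 3 ≈ 1.8702

1.8702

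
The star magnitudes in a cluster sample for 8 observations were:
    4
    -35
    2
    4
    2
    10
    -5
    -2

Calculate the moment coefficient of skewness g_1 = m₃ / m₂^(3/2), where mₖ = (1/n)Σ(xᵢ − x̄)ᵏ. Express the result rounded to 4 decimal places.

-1.8174

x̄ = (4 - 35 + 2 + 4 + 2 + 10 - 5 - 2) / 8 = -2.5000
deviations (xᵢ − x̄): 6.5000, -32.5000, 4.5000, 6.5000, 4.5000, 12.5000, -2.5000, 0.5000
Σ(xᵢ − x̄)² = 1344.0000 ⇒ m₂ = 1344.0000/8 = 168.00000
Σ(xᵢ − x̄)³ = -31659.0000 ⇒ m₃ = -31659.0000/8 = -3957.37500
m₂^(3/2) = 168.00000^(1.5) = 2177.52887
g_1 = m₃ / m₂^(3/2) = -3957.37500 / 2177.52887 ≈ -1.8174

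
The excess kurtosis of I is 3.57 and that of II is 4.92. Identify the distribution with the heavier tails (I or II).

II

Higher excess kurtosis ⇒ heavier tails relative to the normal distribution.
3.57 vs 4.92: the larger is 4.92, so II has heavier tails.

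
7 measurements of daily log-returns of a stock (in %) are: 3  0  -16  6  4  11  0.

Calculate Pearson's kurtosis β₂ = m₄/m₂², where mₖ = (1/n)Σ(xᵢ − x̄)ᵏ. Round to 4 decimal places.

3.6707

x̄ = 1.1429
Σ(xᵢ − x̄)² = 428.8571 ⇒ m₂ = 61.26531
Σ(xᵢ − x̄)⁴ = 96443.2362 ⇒ m₄ = 13777.60516
m₂² = 3753.43773
β₂ = m₄/m₂² = 13777.60516 / 3753.43773 ≈ 3.6707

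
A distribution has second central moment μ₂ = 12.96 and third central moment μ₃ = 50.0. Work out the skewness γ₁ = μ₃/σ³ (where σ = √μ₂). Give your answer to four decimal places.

σ = √μ₂ = √12.96 = 3.60000
σ³ = μ₂^(3/2) = 46.65600
γ₁ = μ₃/σ³ = 50.0 / 46.65600 ≈ 1.0717

1.0717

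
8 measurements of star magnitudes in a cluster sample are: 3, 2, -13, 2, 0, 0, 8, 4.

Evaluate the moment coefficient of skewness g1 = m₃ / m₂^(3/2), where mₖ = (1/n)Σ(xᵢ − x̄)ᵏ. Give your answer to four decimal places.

-1.4513

x̄ = (3 + 2 - 13 + 2 + 0 + 0 + 8 + 4) / 8 = 0.7500
deviations (xᵢ − x̄): 2.2500, 1.2500, -13.7500, 1.2500, -0.7500, -0.7500, 7.2500, 3.2500
Σ(xᵢ − x̄)² = 261.5000 ⇒ m₂ = 261.5000/8 = 32.68750
Σ(xᵢ − x̄)³ = -2169.7500 ⇒ m₃ = -2169.7500/8 = -271.21875
m₂^(3/2) = 32.68750^(1.5) = 186.88419
g1 = m₃ / m₂^(3/2) = -271.21875 / 186.88419 ≈ -1.4513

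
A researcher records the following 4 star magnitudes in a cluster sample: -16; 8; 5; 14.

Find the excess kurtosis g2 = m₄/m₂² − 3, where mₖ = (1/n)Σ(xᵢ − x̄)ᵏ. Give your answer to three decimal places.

-0.847

x̄ = 2.7500
Σ(xᵢ − x̄)² = 510.7500 ⇒ m₂ = 127.68750
Σ(xᵢ − x̄)⁴ = 140399.5781 ⇒ m₄ = 35099.89453
m₂² = 16304.09766
g2 = m₄/m₂² − 3 = 2.15283 − 3 ≈ -0.847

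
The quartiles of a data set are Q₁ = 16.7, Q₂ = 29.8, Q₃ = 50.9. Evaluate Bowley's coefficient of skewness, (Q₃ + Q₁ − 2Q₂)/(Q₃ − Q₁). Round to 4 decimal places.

numerator: Q₃ + Q₁ − 2Q₂ = 50.9 + 16.7 − 2×29.8 = 8.0000
denominator: Q₃ − Q₁ = 50.9 − 16.7 = 34.2000
Bowley skewness = 8.0000 / 34.2000 ≈ 0.2339

0.2339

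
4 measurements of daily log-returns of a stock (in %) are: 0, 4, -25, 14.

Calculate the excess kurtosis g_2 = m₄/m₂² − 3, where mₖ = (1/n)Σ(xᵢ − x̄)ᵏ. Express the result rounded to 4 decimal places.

-0.9133

x̄ = -1.7500
Σ(xᵢ − x̄)² = 824.7500 ⇒ m₂ = 206.18750
Σ(xᵢ − x̄)⁴ = 354845.3281 ⇒ m₄ = 88711.33203
m₂² = 42513.28516
g_2 = m₄/m₂² − 3 = 2.08667 − 3 ≈ -0.9133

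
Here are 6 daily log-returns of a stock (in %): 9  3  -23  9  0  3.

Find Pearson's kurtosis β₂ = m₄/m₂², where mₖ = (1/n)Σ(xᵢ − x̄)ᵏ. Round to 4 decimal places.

x̄ = 0.1667
Σ(xᵢ − x̄)² = 708.8333 ⇒ m₂ = 118.13889
Σ(xᵢ − x̄)⁴ = 300346.4861 ⇒ m₄ = 50057.74769
m₂² = 13956.79707
β₂ = m₄/m₂² = 50057.74769 / 13956.79707 ≈ 3.5866

3.5866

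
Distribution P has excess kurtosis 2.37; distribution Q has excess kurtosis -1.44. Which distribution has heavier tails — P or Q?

Higher excess kurtosis ⇒ heavier tails relative to the normal distribution.
2.37 vs -1.44: the larger is 2.37, so P has heavier tails. (P is leptokurtic — heavier-than-normal tails; the other is platykurtic.)

P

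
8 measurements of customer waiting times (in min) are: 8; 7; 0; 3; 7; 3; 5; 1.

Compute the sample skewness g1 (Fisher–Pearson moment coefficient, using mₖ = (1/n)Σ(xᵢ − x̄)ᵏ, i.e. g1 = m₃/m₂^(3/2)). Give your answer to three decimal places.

x̄ = (8 + 7 + 0 + 3 + 7 + 3 + 5 + 1) / 8 = 4.2500
deviations (xᵢ − x̄): 3.7500, 2.7500, -4.2500, -1.2500, 2.7500, -1.2500, 0.7500, -3.2500
Σ(xᵢ − x̄)² = 61.5000 ⇒ m₂ = 61.5000/8 = 7.68750
Σ(xᵢ − x̄)³ = -20.2500 ⇒ m₃ = -20.2500/8 = -2.53125
m₂^(3/2) = 7.68750^(1.5) = 21.31462
g1 = m₃ / m₂^(3/2) = -2.53125 / 21.31462 ≈ -0.119

-0.119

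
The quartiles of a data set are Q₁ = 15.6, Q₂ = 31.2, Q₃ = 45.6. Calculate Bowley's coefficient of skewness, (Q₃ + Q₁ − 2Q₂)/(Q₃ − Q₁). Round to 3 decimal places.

-0.040

numerator: Q₃ + Q₁ − 2Q₂ = 45.6 + 15.6 − 2×31.2 = -1.2000
denominator: Q₃ − Q₁ = 45.6 − 15.6 = 30.0000
Bowley skewness = -1.2000 / 30.0000 ≈ -0.040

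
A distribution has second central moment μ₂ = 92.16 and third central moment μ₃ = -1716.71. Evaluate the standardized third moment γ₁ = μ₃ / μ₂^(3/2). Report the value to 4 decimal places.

σ = √μ₂ = √92.16 = 9.60000
σ³ = μ₂^(3/2) = 884.73600
γ₁ = μ₃/σ³ = -1716.71 / 884.73600 ≈ -1.9404

-1.9404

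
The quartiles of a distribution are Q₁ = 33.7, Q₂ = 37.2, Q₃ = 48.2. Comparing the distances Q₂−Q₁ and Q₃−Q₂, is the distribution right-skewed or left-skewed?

right-skewed

Q₂ − Q₁ = 3.5;  Q₃ − Q₂ = 11.0
Q₃ − Q₂ > Q₂ − Q₁ ⇒ the upper half is more spread out ⇒ right-skewed.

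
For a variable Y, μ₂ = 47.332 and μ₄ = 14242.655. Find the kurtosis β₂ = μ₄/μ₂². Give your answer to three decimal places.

μ₂² = 47.332² = 2240.31822
μ₄/μ₂² = 14242.655 / 2240.31822 = 6.35742
β₂ ≈ 6.357

6.357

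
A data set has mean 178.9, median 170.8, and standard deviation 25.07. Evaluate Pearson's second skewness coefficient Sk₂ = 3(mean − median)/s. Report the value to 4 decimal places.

0.9693

Sk₂ = 3(178.9 − 170.8) / 25.07 = 3 × 8.1000 / 25.07
    = 24.3000 / 25.07 ≈ 0.9693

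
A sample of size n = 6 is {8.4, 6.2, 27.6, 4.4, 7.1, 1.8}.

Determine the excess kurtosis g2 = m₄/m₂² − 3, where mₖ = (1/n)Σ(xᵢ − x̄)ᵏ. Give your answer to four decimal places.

x̄ = 9.2500
Σ(xᵢ − x̄)² = 430.3950 ⇒ m₂ = 71.73250
Σ(xᵢ − x̄)⁴ = 117124.3035 ⇒ m₄ = 19520.71726
m₂² = 5145.55156
g2 = m₄/m₂² − 3 = 3.79371 − 3 ≈ 0.7937

0.7937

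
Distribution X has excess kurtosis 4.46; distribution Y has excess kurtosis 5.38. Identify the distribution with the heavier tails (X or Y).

Y

Higher excess kurtosis ⇒ heavier tails relative to the normal distribution.
4.46 vs 5.38: the larger is 5.38, so Y has heavier tails.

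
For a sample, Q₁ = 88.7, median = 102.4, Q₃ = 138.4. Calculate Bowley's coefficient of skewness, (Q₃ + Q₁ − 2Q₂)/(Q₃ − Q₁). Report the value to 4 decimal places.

0.4487

numerator: Q₃ + Q₁ − 2Q₂ = 138.4 + 88.7 − 2×102.4 = 22.3000
denominator: Q₃ − Q₁ = 138.4 − 88.7 = 49.7000
Bowley skewness = 22.3000 / 49.7000 ≈ 0.4487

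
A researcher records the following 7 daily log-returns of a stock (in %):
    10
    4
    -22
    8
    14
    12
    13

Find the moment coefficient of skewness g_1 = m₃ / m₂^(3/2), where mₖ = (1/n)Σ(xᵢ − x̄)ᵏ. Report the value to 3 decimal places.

-1.754

x̄ = (10 + 4 - 22 + 8 + 14 + 12 + 13) / 7 = 5.5714
deviations (xᵢ − x̄): 4.4286, -1.5714, -27.5714, 2.4286, 8.4286, 6.4286, 7.4286
Σ(xᵢ − x̄)² = 955.7143 ⇒ m₂ = 955.7143/7 = 136.53061
Σ(xᵢ − x̄)³ = -19587.6735 ⇒ m₃ = -19587.6735/7 = -2798.23907
m₂^(3/2) = 136.53061^(1.5) = 1595.30989
g_1 = m₃ / m₂^(3/2) = -2798.23907 / 1595.30989 ≈ -1.754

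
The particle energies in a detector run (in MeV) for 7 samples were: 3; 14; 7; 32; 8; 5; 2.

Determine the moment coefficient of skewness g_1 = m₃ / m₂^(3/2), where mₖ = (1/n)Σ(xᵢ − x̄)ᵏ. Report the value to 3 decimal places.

1.501

x̄ = (3 + 14 + 7 + 32 + 8 + 5 + 2) / 7 = 10.1429
deviations (xᵢ − x̄): -7.1429, 3.8571, -3.1429, 21.8571, -2.1429, -5.1429, -8.1429
Σ(xᵢ − x̄)² = 650.8571 ⇒ m₂ = 650.8571/7 = 92.97959
Σ(xᵢ − x̄)³ = 9418.0408 ⇒ m₃ = 9418.0408/7 = 1345.43440
m₂^(3/2) = 92.97959^(1.5) = 896.56432
g_1 = m₃ / m₂^(3/2) = 1345.43440 / 896.56432 ≈ 1.501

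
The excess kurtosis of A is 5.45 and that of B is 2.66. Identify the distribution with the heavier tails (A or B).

Higher excess kurtosis ⇒ heavier tails relative to the normal distribution.
5.45 vs 2.66: the larger is 5.45, so A has heavier tails.

A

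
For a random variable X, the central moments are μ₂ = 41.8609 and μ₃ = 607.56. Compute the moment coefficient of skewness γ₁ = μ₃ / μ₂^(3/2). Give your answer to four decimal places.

σ = √μ₂ = √41.8609 = 6.47000
σ³ = μ₂^(3/2) = 270.84002
γ₁ = μ₃/σ³ = 607.56 / 270.84002 ≈ 2.2432

2.2432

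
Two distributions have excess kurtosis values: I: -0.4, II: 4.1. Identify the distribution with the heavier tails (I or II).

II

Higher excess kurtosis ⇒ heavier tails relative to the normal distribution.
-0.4 vs 4.1: the larger is 4.1, so II has heavier tails. (II is leptokurtic — heavier-than-normal tails; the other is platykurtic.)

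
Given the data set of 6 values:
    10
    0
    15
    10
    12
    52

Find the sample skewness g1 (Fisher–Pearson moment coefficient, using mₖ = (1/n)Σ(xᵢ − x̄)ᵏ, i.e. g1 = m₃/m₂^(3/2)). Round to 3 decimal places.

1.461

x̄ = (10 + 0 + 15 + 10 + 12 + 52) / 6 = 16.5000
deviations (xᵢ − x̄): -6.5000, -16.5000, -1.5000, -6.5000, -4.5000, 35.5000
Σ(xᵢ − x̄)² = 1639.5000 ⇒ m₂ = 1639.5000/6 = 273.25000
Σ(xᵢ − x̄)³ = 39603.0000 ⇒ m₃ = 39603.0000/6 = 6600.50000
m₂^(3/2) = 273.25000^(1.5) = 4516.89771
g1 = m₃ / m₂^(3/2) = 6600.50000 / 4516.89771 ≈ 1.461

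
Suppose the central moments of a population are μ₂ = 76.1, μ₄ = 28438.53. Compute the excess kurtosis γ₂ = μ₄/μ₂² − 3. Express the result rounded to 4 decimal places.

μ₂² = 76.1² = 5791.21000
μ₄/μ₂² = 28438.53 / 5791.21000 = 4.91064
γ₂ = 4.91064 − 3 ≈ 1.9106

1.9106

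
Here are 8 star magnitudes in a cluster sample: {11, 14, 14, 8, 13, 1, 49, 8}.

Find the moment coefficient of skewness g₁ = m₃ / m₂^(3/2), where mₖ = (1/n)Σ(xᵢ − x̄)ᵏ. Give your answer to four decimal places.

1.8492

x̄ = (11 + 14 + 14 + 8 + 13 + 1 + 49 + 8) / 8 = 14.7500
deviations (xᵢ − x̄): -3.7500, -0.7500, -0.7500, -6.7500, -1.7500, -13.7500, 34.2500, -6.7500
Σ(xᵢ − x̄)² = 1471.5000 ⇒ m₂ = 1471.5000/8 = 183.93750
Σ(xᵢ − x̄)³ = 36903.7500 ⇒ m₃ = 36903.7500/8 = 4612.96875
m₂^(3/2) = 183.93750^(1.5) = 2494.62585
g₁ = m₃ / m₂^(3/2) = 4612.96875 / 2494.62585 ≈ 1.8492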